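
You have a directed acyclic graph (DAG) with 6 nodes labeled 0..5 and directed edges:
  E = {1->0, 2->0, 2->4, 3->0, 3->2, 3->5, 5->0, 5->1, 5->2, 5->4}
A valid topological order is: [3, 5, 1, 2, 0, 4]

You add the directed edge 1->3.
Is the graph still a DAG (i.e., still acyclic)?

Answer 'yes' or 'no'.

Given toposort: [3, 5, 1, 2, 0, 4]
Position of 1: index 2; position of 3: index 0
New edge 1->3: backward (u after v in old order)
Backward edge: old toposort is now invalid. Check if this creates a cycle.
Does 3 already reach 1? Reachable from 3: [0, 1, 2, 3, 4, 5]. YES -> cycle!
Still a DAG? no

Answer: no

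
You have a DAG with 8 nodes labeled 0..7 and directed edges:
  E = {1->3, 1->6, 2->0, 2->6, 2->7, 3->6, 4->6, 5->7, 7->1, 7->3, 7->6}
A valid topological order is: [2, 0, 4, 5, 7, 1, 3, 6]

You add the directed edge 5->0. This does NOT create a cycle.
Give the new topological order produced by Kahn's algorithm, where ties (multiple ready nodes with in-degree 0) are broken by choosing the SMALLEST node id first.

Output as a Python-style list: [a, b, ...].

Answer: [2, 4, 5, 0, 7, 1, 3, 6]

Derivation:
Old toposort: [2, 0, 4, 5, 7, 1, 3, 6]
Added edge: 5->0
Position of 5 (3) > position of 0 (1). Must reorder: 5 must now come before 0.
Run Kahn's algorithm (break ties by smallest node id):
  initial in-degrees: [2, 1, 0, 2, 0, 0, 5, 2]
  ready (indeg=0): [2, 4, 5]
  pop 2: indeg[0]->1; indeg[6]->4; indeg[7]->1 | ready=[4, 5] | order so far=[2]
  pop 4: indeg[6]->3 | ready=[5] | order so far=[2, 4]
  pop 5: indeg[0]->0; indeg[7]->0 | ready=[0, 7] | order so far=[2, 4, 5]
  pop 0: no out-edges | ready=[7] | order so far=[2, 4, 5, 0]
  pop 7: indeg[1]->0; indeg[3]->1; indeg[6]->2 | ready=[1] | order so far=[2, 4, 5, 0, 7]
  pop 1: indeg[3]->0; indeg[6]->1 | ready=[3] | order so far=[2, 4, 5, 0, 7, 1]
  pop 3: indeg[6]->0 | ready=[6] | order so far=[2, 4, 5, 0, 7, 1, 3]
  pop 6: no out-edges | ready=[] | order so far=[2, 4, 5, 0, 7, 1, 3, 6]
  Result: [2, 4, 5, 0, 7, 1, 3, 6]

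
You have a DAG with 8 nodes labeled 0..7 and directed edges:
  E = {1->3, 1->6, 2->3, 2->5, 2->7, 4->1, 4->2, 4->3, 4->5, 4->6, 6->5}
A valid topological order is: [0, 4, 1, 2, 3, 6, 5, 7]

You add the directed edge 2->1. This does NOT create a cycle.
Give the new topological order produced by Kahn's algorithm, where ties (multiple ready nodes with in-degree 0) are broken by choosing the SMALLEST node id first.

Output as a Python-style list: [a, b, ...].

Old toposort: [0, 4, 1, 2, 3, 6, 5, 7]
Added edge: 2->1
Position of 2 (3) > position of 1 (2). Must reorder: 2 must now come before 1.
Run Kahn's algorithm (break ties by smallest node id):
  initial in-degrees: [0, 2, 1, 3, 0, 3, 2, 1]
  ready (indeg=0): [0, 4]
  pop 0: no out-edges | ready=[4] | order so far=[0]
  pop 4: indeg[1]->1; indeg[2]->0; indeg[3]->2; indeg[5]->2; indeg[6]->1 | ready=[2] | order so far=[0, 4]
  pop 2: indeg[1]->0; indeg[3]->1; indeg[5]->1; indeg[7]->0 | ready=[1, 7] | order so far=[0, 4, 2]
  pop 1: indeg[3]->0; indeg[6]->0 | ready=[3, 6, 7] | order so far=[0, 4, 2, 1]
  pop 3: no out-edges | ready=[6, 7] | order so far=[0, 4, 2, 1, 3]
  pop 6: indeg[5]->0 | ready=[5, 7] | order so far=[0, 4, 2, 1, 3, 6]
  pop 5: no out-edges | ready=[7] | order so far=[0, 4, 2, 1, 3, 6, 5]
  pop 7: no out-edges | ready=[] | order so far=[0, 4, 2, 1, 3, 6, 5, 7]
  Result: [0, 4, 2, 1, 3, 6, 5, 7]

Answer: [0, 4, 2, 1, 3, 6, 5, 7]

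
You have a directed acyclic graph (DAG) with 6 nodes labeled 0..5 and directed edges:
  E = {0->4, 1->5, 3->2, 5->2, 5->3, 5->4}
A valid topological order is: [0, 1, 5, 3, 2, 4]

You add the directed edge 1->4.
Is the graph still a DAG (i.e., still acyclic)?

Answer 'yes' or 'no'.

Answer: yes

Derivation:
Given toposort: [0, 1, 5, 3, 2, 4]
Position of 1: index 1; position of 4: index 5
New edge 1->4: forward
Forward edge: respects the existing order. Still a DAG, same toposort still valid.
Still a DAG? yes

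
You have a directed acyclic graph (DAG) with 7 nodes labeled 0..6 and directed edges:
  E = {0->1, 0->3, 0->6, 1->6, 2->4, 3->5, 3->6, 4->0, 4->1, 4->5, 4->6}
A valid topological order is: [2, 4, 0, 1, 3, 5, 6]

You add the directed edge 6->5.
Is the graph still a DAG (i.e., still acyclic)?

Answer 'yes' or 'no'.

Answer: yes

Derivation:
Given toposort: [2, 4, 0, 1, 3, 5, 6]
Position of 6: index 6; position of 5: index 5
New edge 6->5: backward (u after v in old order)
Backward edge: old toposort is now invalid. Check if this creates a cycle.
Does 5 already reach 6? Reachable from 5: [5]. NO -> still a DAG (reorder needed).
Still a DAG? yes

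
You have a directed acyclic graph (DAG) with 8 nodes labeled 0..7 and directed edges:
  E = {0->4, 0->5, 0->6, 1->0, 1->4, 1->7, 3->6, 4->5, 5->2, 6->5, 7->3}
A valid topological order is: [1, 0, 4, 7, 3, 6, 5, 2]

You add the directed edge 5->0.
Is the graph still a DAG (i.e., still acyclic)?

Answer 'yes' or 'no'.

Answer: no

Derivation:
Given toposort: [1, 0, 4, 7, 3, 6, 5, 2]
Position of 5: index 6; position of 0: index 1
New edge 5->0: backward (u after v in old order)
Backward edge: old toposort is now invalid. Check if this creates a cycle.
Does 0 already reach 5? Reachable from 0: [0, 2, 4, 5, 6]. YES -> cycle!
Still a DAG? no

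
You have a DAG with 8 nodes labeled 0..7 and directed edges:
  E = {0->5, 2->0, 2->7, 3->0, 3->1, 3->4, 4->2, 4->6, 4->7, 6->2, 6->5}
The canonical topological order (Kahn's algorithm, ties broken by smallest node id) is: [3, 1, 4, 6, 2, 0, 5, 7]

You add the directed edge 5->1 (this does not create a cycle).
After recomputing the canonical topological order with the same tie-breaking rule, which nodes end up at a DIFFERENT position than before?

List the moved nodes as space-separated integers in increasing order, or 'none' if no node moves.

Old toposort: [3, 1, 4, 6, 2, 0, 5, 7]
Added edge 5->1
Recompute Kahn (smallest-id tiebreak):
  initial in-degrees: [2, 2, 2, 0, 1, 2, 1, 2]
  ready (indeg=0): [3]
  pop 3: indeg[0]->1; indeg[1]->1; indeg[4]->0 | ready=[4] | order so far=[3]
  pop 4: indeg[2]->1; indeg[6]->0; indeg[7]->1 | ready=[6] | order so far=[3, 4]
  pop 6: indeg[2]->0; indeg[5]->1 | ready=[2] | order so far=[3, 4, 6]
  pop 2: indeg[0]->0; indeg[7]->0 | ready=[0, 7] | order so far=[3, 4, 6, 2]
  pop 0: indeg[5]->0 | ready=[5, 7] | order so far=[3, 4, 6, 2, 0]
  pop 5: indeg[1]->0 | ready=[1, 7] | order so far=[3, 4, 6, 2, 0, 5]
  pop 1: no out-edges | ready=[7] | order so far=[3, 4, 6, 2, 0, 5, 1]
  pop 7: no out-edges | ready=[] | order so far=[3, 4, 6, 2, 0, 5, 1, 7]
New canonical toposort: [3, 4, 6, 2, 0, 5, 1, 7]
Compare positions:
  Node 0: index 5 -> 4 (moved)
  Node 1: index 1 -> 6 (moved)
  Node 2: index 4 -> 3 (moved)
  Node 3: index 0 -> 0 (same)
  Node 4: index 2 -> 1 (moved)
  Node 5: index 6 -> 5 (moved)
  Node 6: index 3 -> 2 (moved)
  Node 7: index 7 -> 7 (same)
Nodes that changed position: 0 1 2 4 5 6

Answer: 0 1 2 4 5 6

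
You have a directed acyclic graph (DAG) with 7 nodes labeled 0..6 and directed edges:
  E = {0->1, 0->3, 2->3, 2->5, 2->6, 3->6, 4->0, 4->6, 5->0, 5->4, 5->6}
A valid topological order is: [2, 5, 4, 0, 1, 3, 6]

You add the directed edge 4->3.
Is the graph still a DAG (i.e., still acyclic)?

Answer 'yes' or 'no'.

Given toposort: [2, 5, 4, 0, 1, 3, 6]
Position of 4: index 2; position of 3: index 5
New edge 4->3: forward
Forward edge: respects the existing order. Still a DAG, same toposort still valid.
Still a DAG? yes

Answer: yes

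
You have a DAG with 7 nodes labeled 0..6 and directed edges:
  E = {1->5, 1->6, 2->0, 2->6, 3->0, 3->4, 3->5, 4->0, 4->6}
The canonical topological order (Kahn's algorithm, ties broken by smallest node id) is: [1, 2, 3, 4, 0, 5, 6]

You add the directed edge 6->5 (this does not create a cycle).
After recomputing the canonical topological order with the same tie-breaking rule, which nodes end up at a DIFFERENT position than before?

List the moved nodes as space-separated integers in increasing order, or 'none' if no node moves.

Answer: 5 6

Derivation:
Old toposort: [1, 2, 3, 4, 0, 5, 6]
Added edge 6->5
Recompute Kahn (smallest-id tiebreak):
  initial in-degrees: [3, 0, 0, 0, 1, 3, 3]
  ready (indeg=0): [1, 2, 3]
  pop 1: indeg[5]->2; indeg[6]->2 | ready=[2, 3] | order so far=[1]
  pop 2: indeg[0]->2; indeg[6]->1 | ready=[3] | order so far=[1, 2]
  pop 3: indeg[0]->1; indeg[4]->0; indeg[5]->1 | ready=[4] | order so far=[1, 2, 3]
  pop 4: indeg[0]->0; indeg[6]->0 | ready=[0, 6] | order so far=[1, 2, 3, 4]
  pop 0: no out-edges | ready=[6] | order so far=[1, 2, 3, 4, 0]
  pop 6: indeg[5]->0 | ready=[5] | order so far=[1, 2, 3, 4, 0, 6]
  pop 5: no out-edges | ready=[] | order so far=[1, 2, 3, 4, 0, 6, 5]
New canonical toposort: [1, 2, 3, 4, 0, 6, 5]
Compare positions:
  Node 0: index 4 -> 4 (same)
  Node 1: index 0 -> 0 (same)
  Node 2: index 1 -> 1 (same)
  Node 3: index 2 -> 2 (same)
  Node 4: index 3 -> 3 (same)
  Node 5: index 5 -> 6 (moved)
  Node 6: index 6 -> 5 (moved)
Nodes that changed position: 5 6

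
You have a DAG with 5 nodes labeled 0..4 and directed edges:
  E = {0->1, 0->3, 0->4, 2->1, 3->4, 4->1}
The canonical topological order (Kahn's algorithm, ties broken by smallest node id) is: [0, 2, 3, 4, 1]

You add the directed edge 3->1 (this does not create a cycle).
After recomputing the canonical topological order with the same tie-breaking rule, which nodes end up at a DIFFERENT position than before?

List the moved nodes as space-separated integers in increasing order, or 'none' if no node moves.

Answer: none

Derivation:
Old toposort: [0, 2, 3, 4, 1]
Added edge 3->1
Recompute Kahn (smallest-id tiebreak):
  initial in-degrees: [0, 4, 0, 1, 2]
  ready (indeg=0): [0, 2]
  pop 0: indeg[1]->3; indeg[3]->0; indeg[4]->1 | ready=[2, 3] | order so far=[0]
  pop 2: indeg[1]->2 | ready=[3] | order so far=[0, 2]
  pop 3: indeg[1]->1; indeg[4]->0 | ready=[4] | order so far=[0, 2, 3]
  pop 4: indeg[1]->0 | ready=[1] | order so far=[0, 2, 3, 4]
  pop 1: no out-edges | ready=[] | order so far=[0, 2, 3, 4, 1]
New canonical toposort: [0, 2, 3, 4, 1]
Compare positions:
  Node 0: index 0 -> 0 (same)
  Node 1: index 4 -> 4 (same)
  Node 2: index 1 -> 1 (same)
  Node 3: index 2 -> 2 (same)
  Node 4: index 3 -> 3 (same)
Nodes that changed position: none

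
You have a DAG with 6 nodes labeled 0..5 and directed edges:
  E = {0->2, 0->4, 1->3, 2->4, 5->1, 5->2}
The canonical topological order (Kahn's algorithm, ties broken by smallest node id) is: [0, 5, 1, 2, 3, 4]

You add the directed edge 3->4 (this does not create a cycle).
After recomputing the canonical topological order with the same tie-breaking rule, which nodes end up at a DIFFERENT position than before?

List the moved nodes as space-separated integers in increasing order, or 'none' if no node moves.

Old toposort: [0, 5, 1, 2, 3, 4]
Added edge 3->4
Recompute Kahn (smallest-id tiebreak):
  initial in-degrees: [0, 1, 2, 1, 3, 0]
  ready (indeg=0): [0, 5]
  pop 0: indeg[2]->1; indeg[4]->2 | ready=[5] | order so far=[0]
  pop 5: indeg[1]->0; indeg[2]->0 | ready=[1, 2] | order so far=[0, 5]
  pop 1: indeg[3]->0 | ready=[2, 3] | order so far=[0, 5, 1]
  pop 2: indeg[4]->1 | ready=[3] | order so far=[0, 5, 1, 2]
  pop 3: indeg[4]->0 | ready=[4] | order so far=[0, 5, 1, 2, 3]
  pop 4: no out-edges | ready=[] | order so far=[0, 5, 1, 2, 3, 4]
New canonical toposort: [0, 5, 1, 2, 3, 4]
Compare positions:
  Node 0: index 0 -> 0 (same)
  Node 1: index 2 -> 2 (same)
  Node 2: index 3 -> 3 (same)
  Node 3: index 4 -> 4 (same)
  Node 4: index 5 -> 5 (same)
  Node 5: index 1 -> 1 (same)
Nodes that changed position: none

Answer: none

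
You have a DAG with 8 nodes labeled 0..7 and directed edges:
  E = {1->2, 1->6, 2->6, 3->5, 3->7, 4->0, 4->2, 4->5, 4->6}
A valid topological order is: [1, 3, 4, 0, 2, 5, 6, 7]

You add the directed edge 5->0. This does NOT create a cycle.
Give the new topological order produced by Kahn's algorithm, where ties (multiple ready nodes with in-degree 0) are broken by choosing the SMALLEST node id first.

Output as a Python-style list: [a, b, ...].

Answer: [1, 3, 4, 2, 5, 0, 6, 7]

Derivation:
Old toposort: [1, 3, 4, 0, 2, 5, 6, 7]
Added edge: 5->0
Position of 5 (5) > position of 0 (3). Must reorder: 5 must now come before 0.
Run Kahn's algorithm (break ties by smallest node id):
  initial in-degrees: [2, 0, 2, 0, 0, 2, 3, 1]
  ready (indeg=0): [1, 3, 4]
  pop 1: indeg[2]->1; indeg[6]->2 | ready=[3, 4] | order so far=[1]
  pop 3: indeg[5]->1; indeg[7]->0 | ready=[4, 7] | order so far=[1, 3]
  pop 4: indeg[0]->1; indeg[2]->0; indeg[5]->0; indeg[6]->1 | ready=[2, 5, 7] | order so far=[1, 3, 4]
  pop 2: indeg[6]->0 | ready=[5, 6, 7] | order so far=[1, 3, 4, 2]
  pop 5: indeg[0]->0 | ready=[0, 6, 7] | order so far=[1, 3, 4, 2, 5]
  pop 0: no out-edges | ready=[6, 7] | order so far=[1, 3, 4, 2, 5, 0]
  pop 6: no out-edges | ready=[7] | order so far=[1, 3, 4, 2, 5, 0, 6]
  pop 7: no out-edges | ready=[] | order so far=[1, 3, 4, 2, 5, 0, 6, 7]
  Result: [1, 3, 4, 2, 5, 0, 6, 7]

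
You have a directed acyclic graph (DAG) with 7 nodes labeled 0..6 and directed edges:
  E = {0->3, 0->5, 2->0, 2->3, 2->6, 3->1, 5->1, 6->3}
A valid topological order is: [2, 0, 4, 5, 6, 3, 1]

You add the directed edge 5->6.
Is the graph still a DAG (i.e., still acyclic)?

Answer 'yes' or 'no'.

Answer: yes

Derivation:
Given toposort: [2, 0, 4, 5, 6, 3, 1]
Position of 5: index 3; position of 6: index 4
New edge 5->6: forward
Forward edge: respects the existing order. Still a DAG, same toposort still valid.
Still a DAG? yes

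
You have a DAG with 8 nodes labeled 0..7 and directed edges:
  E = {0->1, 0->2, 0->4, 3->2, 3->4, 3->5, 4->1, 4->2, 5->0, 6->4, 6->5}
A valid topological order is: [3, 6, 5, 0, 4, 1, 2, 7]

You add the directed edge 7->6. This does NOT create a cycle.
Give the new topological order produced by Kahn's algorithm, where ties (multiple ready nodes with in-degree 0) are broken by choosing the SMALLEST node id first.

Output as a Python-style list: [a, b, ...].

Old toposort: [3, 6, 5, 0, 4, 1, 2, 7]
Added edge: 7->6
Position of 7 (7) > position of 6 (1). Must reorder: 7 must now come before 6.
Run Kahn's algorithm (break ties by smallest node id):
  initial in-degrees: [1, 2, 3, 0, 3, 2, 1, 0]
  ready (indeg=0): [3, 7]
  pop 3: indeg[2]->2; indeg[4]->2; indeg[5]->1 | ready=[7] | order so far=[3]
  pop 7: indeg[6]->0 | ready=[6] | order so far=[3, 7]
  pop 6: indeg[4]->1; indeg[5]->0 | ready=[5] | order so far=[3, 7, 6]
  pop 5: indeg[0]->0 | ready=[0] | order so far=[3, 7, 6, 5]
  pop 0: indeg[1]->1; indeg[2]->1; indeg[4]->0 | ready=[4] | order so far=[3, 7, 6, 5, 0]
  pop 4: indeg[1]->0; indeg[2]->0 | ready=[1, 2] | order so far=[3, 7, 6, 5, 0, 4]
  pop 1: no out-edges | ready=[2] | order so far=[3, 7, 6, 5, 0, 4, 1]
  pop 2: no out-edges | ready=[] | order so far=[3, 7, 6, 5, 0, 4, 1, 2]
  Result: [3, 7, 6, 5, 0, 4, 1, 2]

Answer: [3, 7, 6, 5, 0, 4, 1, 2]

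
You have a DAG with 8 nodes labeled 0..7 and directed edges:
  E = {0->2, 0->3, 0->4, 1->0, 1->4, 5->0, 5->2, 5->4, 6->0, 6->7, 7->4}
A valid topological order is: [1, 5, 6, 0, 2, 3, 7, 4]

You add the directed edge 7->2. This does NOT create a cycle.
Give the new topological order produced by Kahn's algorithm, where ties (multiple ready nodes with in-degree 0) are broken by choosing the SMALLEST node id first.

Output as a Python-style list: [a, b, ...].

Old toposort: [1, 5, 6, 0, 2, 3, 7, 4]
Added edge: 7->2
Position of 7 (6) > position of 2 (4). Must reorder: 7 must now come before 2.
Run Kahn's algorithm (break ties by smallest node id):
  initial in-degrees: [3, 0, 3, 1, 4, 0, 0, 1]
  ready (indeg=0): [1, 5, 6]
  pop 1: indeg[0]->2; indeg[4]->3 | ready=[5, 6] | order so far=[1]
  pop 5: indeg[0]->1; indeg[2]->2; indeg[4]->2 | ready=[6] | order so far=[1, 5]
  pop 6: indeg[0]->0; indeg[7]->0 | ready=[0, 7] | order so far=[1, 5, 6]
  pop 0: indeg[2]->1; indeg[3]->0; indeg[4]->1 | ready=[3, 7] | order so far=[1, 5, 6, 0]
  pop 3: no out-edges | ready=[7] | order so far=[1, 5, 6, 0, 3]
  pop 7: indeg[2]->0; indeg[4]->0 | ready=[2, 4] | order so far=[1, 5, 6, 0, 3, 7]
  pop 2: no out-edges | ready=[4] | order so far=[1, 5, 6, 0, 3, 7, 2]
  pop 4: no out-edges | ready=[] | order so far=[1, 5, 6, 0, 3, 7, 2, 4]
  Result: [1, 5, 6, 0, 3, 7, 2, 4]

Answer: [1, 5, 6, 0, 3, 7, 2, 4]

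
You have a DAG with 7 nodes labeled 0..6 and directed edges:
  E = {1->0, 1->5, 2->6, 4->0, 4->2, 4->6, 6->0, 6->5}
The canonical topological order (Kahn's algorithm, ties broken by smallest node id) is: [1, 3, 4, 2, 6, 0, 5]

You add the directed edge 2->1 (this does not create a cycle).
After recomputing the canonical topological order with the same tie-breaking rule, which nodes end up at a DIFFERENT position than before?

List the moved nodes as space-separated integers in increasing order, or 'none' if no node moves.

Answer: 1 2 3 4

Derivation:
Old toposort: [1, 3, 4, 2, 6, 0, 5]
Added edge 2->1
Recompute Kahn (smallest-id tiebreak):
  initial in-degrees: [3, 1, 1, 0, 0, 2, 2]
  ready (indeg=0): [3, 4]
  pop 3: no out-edges | ready=[4] | order so far=[3]
  pop 4: indeg[0]->2; indeg[2]->0; indeg[6]->1 | ready=[2] | order so far=[3, 4]
  pop 2: indeg[1]->0; indeg[6]->0 | ready=[1, 6] | order so far=[3, 4, 2]
  pop 1: indeg[0]->1; indeg[5]->1 | ready=[6] | order so far=[3, 4, 2, 1]
  pop 6: indeg[0]->0; indeg[5]->0 | ready=[0, 5] | order so far=[3, 4, 2, 1, 6]
  pop 0: no out-edges | ready=[5] | order so far=[3, 4, 2, 1, 6, 0]
  pop 5: no out-edges | ready=[] | order so far=[3, 4, 2, 1, 6, 0, 5]
New canonical toposort: [3, 4, 2, 1, 6, 0, 5]
Compare positions:
  Node 0: index 5 -> 5 (same)
  Node 1: index 0 -> 3 (moved)
  Node 2: index 3 -> 2 (moved)
  Node 3: index 1 -> 0 (moved)
  Node 4: index 2 -> 1 (moved)
  Node 5: index 6 -> 6 (same)
  Node 6: index 4 -> 4 (same)
Nodes that changed position: 1 2 3 4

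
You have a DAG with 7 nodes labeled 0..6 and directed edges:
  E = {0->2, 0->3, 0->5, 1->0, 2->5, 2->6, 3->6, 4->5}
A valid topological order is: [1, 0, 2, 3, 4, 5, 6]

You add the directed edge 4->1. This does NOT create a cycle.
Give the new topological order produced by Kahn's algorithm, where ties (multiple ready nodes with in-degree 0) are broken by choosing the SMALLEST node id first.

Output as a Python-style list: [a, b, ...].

Old toposort: [1, 0, 2, 3, 4, 5, 6]
Added edge: 4->1
Position of 4 (4) > position of 1 (0). Must reorder: 4 must now come before 1.
Run Kahn's algorithm (break ties by smallest node id):
  initial in-degrees: [1, 1, 1, 1, 0, 3, 2]
  ready (indeg=0): [4]
  pop 4: indeg[1]->0; indeg[5]->2 | ready=[1] | order so far=[4]
  pop 1: indeg[0]->0 | ready=[0] | order so far=[4, 1]
  pop 0: indeg[2]->0; indeg[3]->0; indeg[5]->1 | ready=[2, 3] | order so far=[4, 1, 0]
  pop 2: indeg[5]->0; indeg[6]->1 | ready=[3, 5] | order so far=[4, 1, 0, 2]
  pop 3: indeg[6]->0 | ready=[5, 6] | order so far=[4, 1, 0, 2, 3]
  pop 5: no out-edges | ready=[6] | order so far=[4, 1, 0, 2, 3, 5]
  pop 6: no out-edges | ready=[] | order so far=[4, 1, 0, 2, 3, 5, 6]
  Result: [4, 1, 0, 2, 3, 5, 6]

Answer: [4, 1, 0, 2, 3, 5, 6]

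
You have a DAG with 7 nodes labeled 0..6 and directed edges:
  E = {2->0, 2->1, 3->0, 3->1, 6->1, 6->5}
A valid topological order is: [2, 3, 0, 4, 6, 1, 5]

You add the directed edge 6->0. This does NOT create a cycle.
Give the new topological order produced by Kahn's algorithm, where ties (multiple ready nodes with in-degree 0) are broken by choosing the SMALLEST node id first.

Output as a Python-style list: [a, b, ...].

Old toposort: [2, 3, 0, 4, 6, 1, 5]
Added edge: 6->0
Position of 6 (4) > position of 0 (2). Must reorder: 6 must now come before 0.
Run Kahn's algorithm (break ties by smallest node id):
  initial in-degrees: [3, 3, 0, 0, 0, 1, 0]
  ready (indeg=0): [2, 3, 4, 6]
  pop 2: indeg[0]->2; indeg[1]->2 | ready=[3, 4, 6] | order so far=[2]
  pop 3: indeg[0]->1; indeg[1]->1 | ready=[4, 6] | order so far=[2, 3]
  pop 4: no out-edges | ready=[6] | order so far=[2, 3, 4]
  pop 6: indeg[0]->0; indeg[1]->0; indeg[5]->0 | ready=[0, 1, 5] | order so far=[2, 3, 4, 6]
  pop 0: no out-edges | ready=[1, 5] | order so far=[2, 3, 4, 6, 0]
  pop 1: no out-edges | ready=[5] | order so far=[2, 3, 4, 6, 0, 1]
  pop 5: no out-edges | ready=[] | order so far=[2, 3, 4, 6, 0, 1, 5]
  Result: [2, 3, 4, 6, 0, 1, 5]

Answer: [2, 3, 4, 6, 0, 1, 5]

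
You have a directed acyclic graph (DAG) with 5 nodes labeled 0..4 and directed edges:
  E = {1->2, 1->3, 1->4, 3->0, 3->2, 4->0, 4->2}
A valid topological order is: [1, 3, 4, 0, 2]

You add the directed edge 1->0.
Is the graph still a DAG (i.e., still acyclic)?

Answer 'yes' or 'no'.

Given toposort: [1, 3, 4, 0, 2]
Position of 1: index 0; position of 0: index 3
New edge 1->0: forward
Forward edge: respects the existing order. Still a DAG, same toposort still valid.
Still a DAG? yes

Answer: yes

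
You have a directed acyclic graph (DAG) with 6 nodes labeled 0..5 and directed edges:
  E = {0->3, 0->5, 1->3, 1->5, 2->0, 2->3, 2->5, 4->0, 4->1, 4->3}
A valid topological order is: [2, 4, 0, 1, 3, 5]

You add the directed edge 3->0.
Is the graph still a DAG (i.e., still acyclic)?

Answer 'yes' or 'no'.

Answer: no

Derivation:
Given toposort: [2, 4, 0, 1, 3, 5]
Position of 3: index 4; position of 0: index 2
New edge 3->0: backward (u after v in old order)
Backward edge: old toposort is now invalid. Check if this creates a cycle.
Does 0 already reach 3? Reachable from 0: [0, 3, 5]. YES -> cycle!
Still a DAG? no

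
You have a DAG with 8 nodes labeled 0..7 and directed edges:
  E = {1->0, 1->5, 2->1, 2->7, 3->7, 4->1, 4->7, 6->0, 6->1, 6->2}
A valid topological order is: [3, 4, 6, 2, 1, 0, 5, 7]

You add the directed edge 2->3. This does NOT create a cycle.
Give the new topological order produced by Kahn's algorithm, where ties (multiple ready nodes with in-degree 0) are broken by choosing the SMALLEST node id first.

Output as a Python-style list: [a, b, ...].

Answer: [4, 6, 2, 1, 0, 3, 5, 7]

Derivation:
Old toposort: [3, 4, 6, 2, 1, 0, 5, 7]
Added edge: 2->3
Position of 2 (3) > position of 3 (0). Must reorder: 2 must now come before 3.
Run Kahn's algorithm (break ties by smallest node id):
  initial in-degrees: [2, 3, 1, 1, 0, 1, 0, 3]
  ready (indeg=0): [4, 6]
  pop 4: indeg[1]->2; indeg[7]->2 | ready=[6] | order so far=[4]
  pop 6: indeg[0]->1; indeg[1]->1; indeg[2]->0 | ready=[2] | order so far=[4, 6]
  pop 2: indeg[1]->0; indeg[3]->0; indeg[7]->1 | ready=[1, 3] | order so far=[4, 6, 2]
  pop 1: indeg[0]->0; indeg[5]->0 | ready=[0, 3, 5] | order so far=[4, 6, 2, 1]
  pop 0: no out-edges | ready=[3, 5] | order so far=[4, 6, 2, 1, 0]
  pop 3: indeg[7]->0 | ready=[5, 7] | order so far=[4, 6, 2, 1, 0, 3]
  pop 5: no out-edges | ready=[7] | order so far=[4, 6, 2, 1, 0, 3, 5]
  pop 7: no out-edges | ready=[] | order so far=[4, 6, 2, 1, 0, 3, 5, 7]
  Result: [4, 6, 2, 1, 0, 3, 5, 7]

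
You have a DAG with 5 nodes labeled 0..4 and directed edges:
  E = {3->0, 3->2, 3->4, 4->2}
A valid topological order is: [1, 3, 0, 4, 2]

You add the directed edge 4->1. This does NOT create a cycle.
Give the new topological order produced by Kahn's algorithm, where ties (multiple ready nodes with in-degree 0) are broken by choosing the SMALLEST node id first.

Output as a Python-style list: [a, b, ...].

Answer: [3, 0, 4, 1, 2]

Derivation:
Old toposort: [1, 3, 0, 4, 2]
Added edge: 4->1
Position of 4 (3) > position of 1 (0). Must reorder: 4 must now come before 1.
Run Kahn's algorithm (break ties by smallest node id):
  initial in-degrees: [1, 1, 2, 0, 1]
  ready (indeg=0): [3]
  pop 3: indeg[0]->0; indeg[2]->1; indeg[4]->0 | ready=[0, 4] | order so far=[3]
  pop 0: no out-edges | ready=[4] | order so far=[3, 0]
  pop 4: indeg[1]->0; indeg[2]->0 | ready=[1, 2] | order so far=[3, 0, 4]
  pop 1: no out-edges | ready=[2] | order so far=[3, 0, 4, 1]
  pop 2: no out-edges | ready=[] | order so far=[3, 0, 4, 1, 2]
  Result: [3, 0, 4, 1, 2]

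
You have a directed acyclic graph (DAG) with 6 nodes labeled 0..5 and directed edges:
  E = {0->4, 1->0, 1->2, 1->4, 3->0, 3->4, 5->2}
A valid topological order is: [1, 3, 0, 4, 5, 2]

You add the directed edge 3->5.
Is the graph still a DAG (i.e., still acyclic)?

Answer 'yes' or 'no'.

Answer: yes

Derivation:
Given toposort: [1, 3, 0, 4, 5, 2]
Position of 3: index 1; position of 5: index 4
New edge 3->5: forward
Forward edge: respects the existing order. Still a DAG, same toposort still valid.
Still a DAG? yes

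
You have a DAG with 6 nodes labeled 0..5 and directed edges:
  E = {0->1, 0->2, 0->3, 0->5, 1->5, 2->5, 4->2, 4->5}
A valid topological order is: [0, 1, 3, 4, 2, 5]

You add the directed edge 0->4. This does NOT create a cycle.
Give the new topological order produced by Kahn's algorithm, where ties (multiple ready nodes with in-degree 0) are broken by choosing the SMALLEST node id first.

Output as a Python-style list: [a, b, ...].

Old toposort: [0, 1, 3, 4, 2, 5]
Added edge: 0->4
Position of 0 (0) < position of 4 (3). Old order still valid.
Run Kahn's algorithm (break ties by smallest node id):
  initial in-degrees: [0, 1, 2, 1, 1, 4]
  ready (indeg=0): [0]
  pop 0: indeg[1]->0; indeg[2]->1; indeg[3]->0; indeg[4]->0; indeg[5]->3 | ready=[1, 3, 4] | order so far=[0]
  pop 1: indeg[5]->2 | ready=[3, 4] | order so far=[0, 1]
  pop 3: no out-edges | ready=[4] | order so far=[0, 1, 3]
  pop 4: indeg[2]->0; indeg[5]->1 | ready=[2] | order so far=[0, 1, 3, 4]
  pop 2: indeg[5]->0 | ready=[5] | order so far=[0, 1, 3, 4, 2]
  pop 5: no out-edges | ready=[] | order so far=[0, 1, 3, 4, 2, 5]
  Result: [0, 1, 3, 4, 2, 5]

Answer: [0, 1, 3, 4, 2, 5]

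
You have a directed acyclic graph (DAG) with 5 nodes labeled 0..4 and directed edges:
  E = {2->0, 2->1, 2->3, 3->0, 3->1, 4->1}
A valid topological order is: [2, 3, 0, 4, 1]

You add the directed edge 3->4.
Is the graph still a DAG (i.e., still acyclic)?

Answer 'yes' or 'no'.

Answer: yes

Derivation:
Given toposort: [2, 3, 0, 4, 1]
Position of 3: index 1; position of 4: index 3
New edge 3->4: forward
Forward edge: respects the existing order. Still a DAG, same toposort still valid.
Still a DAG? yes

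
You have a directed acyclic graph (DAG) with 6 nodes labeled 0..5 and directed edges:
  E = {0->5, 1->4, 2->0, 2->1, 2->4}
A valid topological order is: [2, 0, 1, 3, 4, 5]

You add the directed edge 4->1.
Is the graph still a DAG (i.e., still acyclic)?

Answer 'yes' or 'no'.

Answer: no

Derivation:
Given toposort: [2, 0, 1, 3, 4, 5]
Position of 4: index 4; position of 1: index 2
New edge 4->1: backward (u after v in old order)
Backward edge: old toposort is now invalid. Check if this creates a cycle.
Does 1 already reach 4? Reachable from 1: [1, 4]. YES -> cycle!
Still a DAG? no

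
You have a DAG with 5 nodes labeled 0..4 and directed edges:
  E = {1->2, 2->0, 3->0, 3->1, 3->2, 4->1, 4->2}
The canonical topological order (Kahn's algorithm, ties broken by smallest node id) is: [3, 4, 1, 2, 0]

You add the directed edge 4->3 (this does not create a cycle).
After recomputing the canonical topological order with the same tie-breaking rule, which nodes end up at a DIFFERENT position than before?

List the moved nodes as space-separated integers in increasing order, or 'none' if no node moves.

Answer: 3 4

Derivation:
Old toposort: [3, 4, 1, 2, 0]
Added edge 4->3
Recompute Kahn (smallest-id tiebreak):
  initial in-degrees: [2, 2, 3, 1, 0]
  ready (indeg=0): [4]
  pop 4: indeg[1]->1; indeg[2]->2; indeg[3]->0 | ready=[3] | order so far=[4]
  pop 3: indeg[0]->1; indeg[1]->0; indeg[2]->1 | ready=[1] | order so far=[4, 3]
  pop 1: indeg[2]->0 | ready=[2] | order so far=[4, 3, 1]
  pop 2: indeg[0]->0 | ready=[0] | order so far=[4, 3, 1, 2]
  pop 0: no out-edges | ready=[] | order so far=[4, 3, 1, 2, 0]
New canonical toposort: [4, 3, 1, 2, 0]
Compare positions:
  Node 0: index 4 -> 4 (same)
  Node 1: index 2 -> 2 (same)
  Node 2: index 3 -> 3 (same)
  Node 3: index 0 -> 1 (moved)
  Node 4: index 1 -> 0 (moved)
Nodes that changed position: 3 4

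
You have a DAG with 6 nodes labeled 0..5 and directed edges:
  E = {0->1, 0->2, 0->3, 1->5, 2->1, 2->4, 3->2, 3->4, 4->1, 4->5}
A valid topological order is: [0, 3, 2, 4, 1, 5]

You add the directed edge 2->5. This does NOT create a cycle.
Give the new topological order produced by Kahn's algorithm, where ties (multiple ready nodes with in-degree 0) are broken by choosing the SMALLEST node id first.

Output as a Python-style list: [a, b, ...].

Answer: [0, 3, 2, 4, 1, 5]

Derivation:
Old toposort: [0, 3, 2, 4, 1, 5]
Added edge: 2->5
Position of 2 (2) < position of 5 (5). Old order still valid.
Run Kahn's algorithm (break ties by smallest node id):
  initial in-degrees: [0, 3, 2, 1, 2, 3]
  ready (indeg=0): [0]
  pop 0: indeg[1]->2; indeg[2]->1; indeg[3]->0 | ready=[3] | order so far=[0]
  pop 3: indeg[2]->0; indeg[4]->1 | ready=[2] | order so far=[0, 3]
  pop 2: indeg[1]->1; indeg[4]->0; indeg[5]->2 | ready=[4] | order so far=[0, 3, 2]
  pop 4: indeg[1]->0; indeg[5]->1 | ready=[1] | order so far=[0, 3, 2, 4]
  pop 1: indeg[5]->0 | ready=[5] | order so far=[0, 3, 2, 4, 1]
  pop 5: no out-edges | ready=[] | order so far=[0, 3, 2, 4, 1, 5]
  Result: [0, 3, 2, 4, 1, 5]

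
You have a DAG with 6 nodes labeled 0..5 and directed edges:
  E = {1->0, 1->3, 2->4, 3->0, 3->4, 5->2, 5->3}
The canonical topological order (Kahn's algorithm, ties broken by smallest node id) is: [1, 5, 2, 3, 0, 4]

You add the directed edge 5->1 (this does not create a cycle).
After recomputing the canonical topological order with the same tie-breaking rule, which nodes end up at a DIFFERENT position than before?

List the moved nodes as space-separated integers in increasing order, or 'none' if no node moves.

Old toposort: [1, 5, 2, 3, 0, 4]
Added edge 5->1
Recompute Kahn (smallest-id tiebreak):
  initial in-degrees: [2, 1, 1, 2, 2, 0]
  ready (indeg=0): [5]
  pop 5: indeg[1]->0; indeg[2]->0; indeg[3]->1 | ready=[1, 2] | order so far=[5]
  pop 1: indeg[0]->1; indeg[3]->0 | ready=[2, 3] | order so far=[5, 1]
  pop 2: indeg[4]->1 | ready=[3] | order so far=[5, 1, 2]
  pop 3: indeg[0]->0; indeg[4]->0 | ready=[0, 4] | order so far=[5, 1, 2, 3]
  pop 0: no out-edges | ready=[4] | order so far=[5, 1, 2, 3, 0]
  pop 4: no out-edges | ready=[] | order so far=[5, 1, 2, 3, 0, 4]
New canonical toposort: [5, 1, 2, 3, 0, 4]
Compare positions:
  Node 0: index 4 -> 4 (same)
  Node 1: index 0 -> 1 (moved)
  Node 2: index 2 -> 2 (same)
  Node 3: index 3 -> 3 (same)
  Node 4: index 5 -> 5 (same)
  Node 5: index 1 -> 0 (moved)
Nodes that changed position: 1 5

Answer: 1 5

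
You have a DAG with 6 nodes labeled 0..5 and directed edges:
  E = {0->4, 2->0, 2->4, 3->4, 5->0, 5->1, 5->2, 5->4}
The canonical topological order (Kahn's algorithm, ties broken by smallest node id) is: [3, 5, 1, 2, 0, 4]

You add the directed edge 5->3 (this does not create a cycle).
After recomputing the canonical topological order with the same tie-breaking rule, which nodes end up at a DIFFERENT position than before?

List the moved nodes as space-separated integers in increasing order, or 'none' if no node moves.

Old toposort: [3, 5, 1, 2, 0, 4]
Added edge 5->3
Recompute Kahn (smallest-id tiebreak):
  initial in-degrees: [2, 1, 1, 1, 4, 0]
  ready (indeg=0): [5]
  pop 5: indeg[0]->1; indeg[1]->0; indeg[2]->0; indeg[3]->0; indeg[4]->3 | ready=[1, 2, 3] | order so far=[5]
  pop 1: no out-edges | ready=[2, 3] | order so far=[5, 1]
  pop 2: indeg[0]->0; indeg[4]->2 | ready=[0, 3] | order so far=[5, 1, 2]
  pop 0: indeg[4]->1 | ready=[3] | order so far=[5, 1, 2, 0]
  pop 3: indeg[4]->0 | ready=[4] | order so far=[5, 1, 2, 0, 3]
  pop 4: no out-edges | ready=[] | order so far=[5, 1, 2, 0, 3, 4]
New canonical toposort: [5, 1, 2, 0, 3, 4]
Compare positions:
  Node 0: index 4 -> 3 (moved)
  Node 1: index 2 -> 1 (moved)
  Node 2: index 3 -> 2 (moved)
  Node 3: index 0 -> 4 (moved)
  Node 4: index 5 -> 5 (same)
  Node 5: index 1 -> 0 (moved)
Nodes that changed position: 0 1 2 3 5

Answer: 0 1 2 3 5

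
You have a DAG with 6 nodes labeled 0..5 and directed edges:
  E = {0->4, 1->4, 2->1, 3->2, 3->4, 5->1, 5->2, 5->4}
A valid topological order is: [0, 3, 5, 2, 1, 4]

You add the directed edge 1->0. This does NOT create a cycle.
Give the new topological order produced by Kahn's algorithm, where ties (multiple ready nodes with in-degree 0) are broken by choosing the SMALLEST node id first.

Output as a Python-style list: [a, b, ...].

Old toposort: [0, 3, 5, 2, 1, 4]
Added edge: 1->0
Position of 1 (4) > position of 0 (0). Must reorder: 1 must now come before 0.
Run Kahn's algorithm (break ties by smallest node id):
  initial in-degrees: [1, 2, 2, 0, 4, 0]
  ready (indeg=0): [3, 5]
  pop 3: indeg[2]->1; indeg[4]->3 | ready=[5] | order so far=[3]
  pop 5: indeg[1]->1; indeg[2]->0; indeg[4]->2 | ready=[2] | order so far=[3, 5]
  pop 2: indeg[1]->0 | ready=[1] | order so far=[3, 5, 2]
  pop 1: indeg[0]->0; indeg[4]->1 | ready=[0] | order so far=[3, 5, 2, 1]
  pop 0: indeg[4]->0 | ready=[4] | order so far=[3, 5, 2, 1, 0]
  pop 4: no out-edges | ready=[] | order so far=[3, 5, 2, 1, 0, 4]
  Result: [3, 5, 2, 1, 0, 4]

Answer: [3, 5, 2, 1, 0, 4]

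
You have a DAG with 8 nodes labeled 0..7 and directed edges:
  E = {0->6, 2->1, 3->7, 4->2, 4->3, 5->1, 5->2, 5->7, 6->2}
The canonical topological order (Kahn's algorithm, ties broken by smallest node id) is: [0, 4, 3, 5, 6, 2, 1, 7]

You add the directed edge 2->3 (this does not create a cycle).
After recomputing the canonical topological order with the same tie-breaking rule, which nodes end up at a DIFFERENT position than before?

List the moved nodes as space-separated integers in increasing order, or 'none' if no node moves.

Answer: 1 2 3 5 6

Derivation:
Old toposort: [0, 4, 3, 5, 6, 2, 1, 7]
Added edge 2->3
Recompute Kahn (smallest-id tiebreak):
  initial in-degrees: [0, 2, 3, 2, 0, 0, 1, 2]
  ready (indeg=0): [0, 4, 5]
  pop 0: indeg[6]->0 | ready=[4, 5, 6] | order so far=[0]
  pop 4: indeg[2]->2; indeg[3]->1 | ready=[5, 6] | order so far=[0, 4]
  pop 5: indeg[1]->1; indeg[2]->1; indeg[7]->1 | ready=[6] | order so far=[0, 4, 5]
  pop 6: indeg[2]->0 | ready=[2] | order so far=[0, 4, 5, 6]
  pop 2: indeg[1]->0; indeg[3]->0 | ready=[1, 3] | order so far=[0, 4, 5, 6, 2]
  pop 1: no out-edges | ready=[3] | order so far=[0, 4, 5, 6, 2, 1]
  pop 3: indeg[7]->0 | ready=[7] | order so far=[0, 4, 5, 6, 2, 1, 3]
  pop 7: no out-edges | ready=[] | order so far=[0, 4, 5, 6, 2, 1, 3, 7]
New canonical toposort: [0, 4, 5, 6, 2, 1, 3, 7]
Compare positions:
  Node 0: index 0 -> 0 (same)
  Node 1: index 6 -> 5 (moved)
  Node 2: index 5 -> 4 (moved)
  Node 3: index 2 -> 6 (moved)
  Node 4: index 1 -> 1 (same)
  Node 5: index 3 -> 2 (moved)
  Node 6: index 4 -> 3 (moved)
  Node 7: index 7 -> 7 (same)
Nodes that changed position: 1 2 3 5 6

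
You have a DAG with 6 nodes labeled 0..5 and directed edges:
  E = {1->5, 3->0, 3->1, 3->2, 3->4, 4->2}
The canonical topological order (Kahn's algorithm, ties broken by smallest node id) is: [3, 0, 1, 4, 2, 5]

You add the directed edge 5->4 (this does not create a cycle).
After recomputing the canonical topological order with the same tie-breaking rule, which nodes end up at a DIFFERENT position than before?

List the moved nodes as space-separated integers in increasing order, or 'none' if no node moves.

Answer: 2 4 5

Derivation:
Old toposort: [3, 0, 1, 4, 2, 5]
Added edge 5->4
Recompute Kahn (smallest-id tiebreak):
  initial in-degrees: [1, 1, 2, 0, 2, 1]
  ready (indeg=0): [3]
  pop 3: indeg[0]->0; indeg[1]->0; indeg[2]->1; indeg[4]->1 | ready=[0, 1] | order so far=[3]
  pop 0: no out-edges | ready=[1] | order so far=[3, 0]
  pop 1: indeg[5]->0 | ready=[5] | order so far=[3, 0, 1]
  pop 5: indeg[4]->0 | ready=[4] | order so far=[3, 0, 1, 5]
  pop 4: indeg[2]->0 | ready=[2] | order so far=[3, 0, 1, 5, 4]
  pop 2: no out-edges | ready=[] | order so far=[3, 0, 1, 5, 4, 2]
New canonical toposort: [3, 0, 1, 5, 4, 2]
Compare positions:
  Node 0: index 1 -> 1 (same)
  Node 1: index 2 -> 2 (same)
  Node 2: index 4 -> 5 (moved)
  Node 3: index 0 -> 0 (same)
  Node 4: index 3 -> 4 (moved)
  Node 5: index 5 -> 3 (moved)
Nodes that changed position: 2 4 5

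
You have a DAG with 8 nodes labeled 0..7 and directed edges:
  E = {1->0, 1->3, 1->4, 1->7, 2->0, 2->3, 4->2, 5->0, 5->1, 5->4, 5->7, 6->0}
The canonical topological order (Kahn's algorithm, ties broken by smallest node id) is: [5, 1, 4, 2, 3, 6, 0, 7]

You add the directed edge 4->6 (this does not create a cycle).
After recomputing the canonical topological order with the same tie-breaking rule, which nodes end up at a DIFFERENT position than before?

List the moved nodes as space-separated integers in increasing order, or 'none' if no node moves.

Answer: none

Derivation:
Old toposort: [5, 1, 4, 2, 3, 6, 0, 7]
Added edge 4->6
Recompute Kahn (smallest-id tiebreak):
  initial in-degrees: [4, 1, 1, 2, 2, 0, 1, 2]
  ready (indeg=0): [5]
  pop 5: indeg[0]->3; indeg[1]->0; indeg[4]->1; indeg[7]->1 | ready=[1] | order so far=[5]
  pop 1: indeg[0]->2; indeg[3]->1; indeg[4]->0; indeg[7]->0 | ready=[4, 7] | order so far=[5, 1]
  pop 4: indeg[2]->0; indeg[6]->0 | ready=[2, 6, 7] | order so far=[5, 1, 4]
  pop 2: indeg[0]->1; indeg[3]->0 | ready=[3, 6, 7] | order so far=[5, 1, 4, 2]
  pop 3: no out-edges | ready=[6, 7] | order so far=[5, 1, 4, 2, 3]
  pop 6: indeg[0]->0 | ready=[0, 7] | order so far=[5, 1, 4, 2, 3, 6]
  pop 0: no out-edges | ready=[7] | order so far=[5, 1, 4, 2, 3, 6, 0]
  pop 7: no out-edges | ready=[] | order so far=[5, 1, 4, 2, 3, 6, 0, 7]
New canonical toposort: [5, 1, 4, 2, 3, 6, 0, 7]
Compare positions:
  Node 0: index 6 -> 6 (same)
  Node 1: index 1 -> 1 (same)
  Node 2: index 3 -> 3 (same)
  Node 3: index 4 -> 4 (same)
  Node 4: index 2 -> 2 (same)
  Node 5: index 0 -> 0 (same)
  Node 6: index 5 -> 5 (same)
  Node 7: index 7 -> 7 (same)
Nodes that changed position: none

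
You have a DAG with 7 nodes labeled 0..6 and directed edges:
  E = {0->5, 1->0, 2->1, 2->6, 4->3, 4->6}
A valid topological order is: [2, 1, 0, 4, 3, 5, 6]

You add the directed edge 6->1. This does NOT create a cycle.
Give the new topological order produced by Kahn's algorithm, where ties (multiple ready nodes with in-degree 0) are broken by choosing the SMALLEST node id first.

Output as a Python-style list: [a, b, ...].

Old toposort: [2, 1, 0, 4, 3, 5, 6]
Added edge: 6->1
Position of 6 (6) > position of 1 (1). Must reorder: 6 must now come before 1.
Run Kahn's algorithm (break ties by smallest node id):
  initial in-degrees: [1, 2, 0, 1, 0, 1, 2]
  ready (indeg=0): [2, 4]
  pop 2: indeg[1]->1; indeg[6]->1 | ready=[4] | order so far=[2]
  pop 4: indeg[3]->0; indeg[6]->0 | ready=[3, 6] | order so far=[2, 4]
  pop 3: no out-edges | ready=[6] | order so far=[2, 4, 3]
  pop 6: indeg[1]->0 | ready=[1] | order so far=[2, 4, 3, 6]
  pop 1: indeg[0]->0 | ready=[0] | order so far=[2, 4, 3, 6, 1]
  pop 0: indeg[5]->0 | ready=[5] | order so far=[2, 4, 3, 6, 1, 0]
  pop 5: no out-edges | ready=[] | order so far=[2, 4, 3, 6, 1, 0, 5]
  Result: [2, 4, 3, 6, 1, 0, 5]

Answer: [2, 4, 3, 6, 1, 0, 5]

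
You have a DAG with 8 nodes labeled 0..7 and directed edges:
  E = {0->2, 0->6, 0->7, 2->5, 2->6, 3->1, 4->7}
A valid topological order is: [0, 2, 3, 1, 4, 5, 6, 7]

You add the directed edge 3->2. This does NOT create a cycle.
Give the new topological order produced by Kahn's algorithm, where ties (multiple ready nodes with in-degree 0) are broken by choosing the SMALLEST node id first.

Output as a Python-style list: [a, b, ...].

Answer: [0, 3, 1, 2, 4, 5, 6, 7]

Derivation:
Old toposort: [0, 2, 3, 1, 4, 5, 6, 7]
Added edge: 3->2
Position of 3 (2) > position of 2 (1). Must reorder: 3 must now come before 2.
Run Kahn's algorithm (break ties by smallest node id):
  initial in-degrees: [0, 1, 2, 0, 0, 1, 2, 2]
  ready (indeg=0): [0, 3, 4]
  pop 0: indeg[2]->1; indeg[6]->1; indeg[7]->1 | ready=[3, 4] | order so far=[0]
  pop 3: indeg[1]->0; indeg[2]->0 | ready=[1, 2, 4] | order so far=[0, 3]
  pop 1: no out-edges | ready=[2, 4] | order so far=[0, 3, 1]
  pop 2: indeg[5]->0; indeg[6]->0 | ready=[4, 5, 6] | order so far=[0, 3, 1, 2]
  pop 4: indeg[7]->0 | ready=[5, 6, 7] | order so far=[0, 3, 1, 2, 4]
  pop 5: no out-edges | ready=[6, 7] | order so far=[0, 3, 1, 2, 4, 5]
  pop 6: no out-edges | ready=[7] | order so far=[0, 3, 1, 2, 4, 5, 6]
  pop 7: no out-edges | ready=[] | order so far=[0, 3, 1, 2, 4, 5, 6, 7]
  Result: [0, 3, 1, 2, 4, 5, 6, 7]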